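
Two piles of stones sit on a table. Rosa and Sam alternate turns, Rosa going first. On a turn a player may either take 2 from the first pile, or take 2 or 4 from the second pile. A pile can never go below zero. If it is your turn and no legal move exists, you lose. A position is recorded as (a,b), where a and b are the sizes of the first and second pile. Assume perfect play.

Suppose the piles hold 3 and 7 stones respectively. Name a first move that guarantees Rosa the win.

Move to (1,7).

Positions with no move are L. A position that does have a move is losing for the player to move precisely when every available move leads to a winning position for the opponent. Fill in the labels:
No move ever increases a pile, so every position that can arise here has a ≤ 3 and b ≤ 7; it is enough to label the cells with 0 ≤ a ≤ 3 and 0 ≤ b ≤ 7.
Every move lowers a or b (never raises either), so fill the grid row by row in increasing a, and left to right within a row: each cell's successors are then already labelled.
      b=0  b=1  b=2  b=3  b=4  b=5  b=6  b=7
a=0:    L    L    W    W    W    W    L    L
a=1:    L    L    W    W    W    W    L    L
a=2:    W    W    L    L    W    W    W    W
a=3:    W    W    L    L    W    W    W    W
Cells with no legal move (terminal, hence L): (0,0), (0,1), (1,0), (1,1).
The remaining L cells, each justified by listing all of its moves:
(0,6): only reaches (0,4)(W), (0,2)(W), all W → L
(0,7): only reaches (0,5)(W), (0,3)(W), all W → L
(1,6): only reaches (1,4)(W), (1,2)(W), all W → L
(1,7): only reaches (1,5)(W), (1,3)(W), all W → L
(2,2): only reaches (0,2)(W), (2,0)(W), all W → L
(2,3): only reaches (0,3)(W), (2,1)(W), all W → L
(3,2): only reaches (1,2)(W), (3,0)(W), all W → L
(3,3): only reaches (1,3)(W), (3,1)(W), all W → L
Every other cell has at least one move into one of the L cells above, so it is W.
From (3,7), the L positions reachable in one move are: (1,7), (3,3). Any move reaching one of these is winning.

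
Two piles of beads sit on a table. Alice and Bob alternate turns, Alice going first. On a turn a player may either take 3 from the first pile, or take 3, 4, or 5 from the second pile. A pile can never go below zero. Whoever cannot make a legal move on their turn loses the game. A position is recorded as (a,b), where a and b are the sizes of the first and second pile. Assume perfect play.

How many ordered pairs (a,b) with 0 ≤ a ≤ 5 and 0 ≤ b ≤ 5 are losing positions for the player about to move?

Use the standard recursion: the mover loses at a terminal position; elsewhere, the mover wins exactly when some move hands the opponent an L position.
Every move lowers a or b (never raises either), so fill the grid row by row in increasing a, and left to right within a row: each cell's successors are then already labelled.
      b=0  b=1  b=2  b=3  b=4  b=5
a=0:    L    L    L    W    W    W
a=1:    L    L    L    W    W    W
a=2:    L    L    L    W    W    W
a=3:    W    W    W    L    L    L
a=4:    W    W    W    L    L    L
a=5:    W    W    W    L    L    L
Cells with no legal move (terminal, hence L): (0,0), (0,1), (0,2), (1,0), (1,1), (1,2), (2,0), (2,1), (2,2).
The remaining L cells, each justified by listing all of its moves:
(3,3): L (options (0,3)(W), (3,0)(W) are all W)
(3,4): L (options (0,4)(W), (3,1)(W), (3,0)(W) are all W)
(3,5): L (options (0,5)(W), (3,2)(W), (3,1)(W), (3,0)(W) are all W)
(4,3): L (options (1,3)(W), (4,0)(W) are all W)
(4,4): L (options (1,4)(W), (4,1)(W), (4,0)(W) are all W)
(4,5): L (options (1,5)(W), (4,2)(W), (4,1)(W), (4,0)(W) are all W)
(5,3): L (options (2,3)(W), (5,0)(W) are all W)
(5,4): L (options (2,4)(W), (5,1)(W), (5,0)(W) are all W)
(5,5): L (options (2,5)(W), (5,2)(W), (5,1)(W), (5,0)(W) are all W)
Every other cell has at least one move into one of the L cells above, so it is W.
L cells per row: a=0: 3, a=1: 3, a=2: 3, a=3: 3, a=4: 3, a=5: 3; total 18.

18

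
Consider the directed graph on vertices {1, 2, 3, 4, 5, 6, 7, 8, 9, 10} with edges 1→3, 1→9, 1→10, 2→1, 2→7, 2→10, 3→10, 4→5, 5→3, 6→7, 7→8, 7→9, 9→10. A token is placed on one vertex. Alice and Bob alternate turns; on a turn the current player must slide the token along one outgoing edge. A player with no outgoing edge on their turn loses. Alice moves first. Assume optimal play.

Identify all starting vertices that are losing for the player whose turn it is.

Use the standard recursion: the mover loses at a terminal position; elsewhere, the mover wins exactly when some move hands the opponent an L position.
Every edge goes from a vertex to one that appears earlier in the order 10, 8, 9, 3, 5, 7, 1, 2, 4, 6, so processing vertices in that order labels each vertex after all of its successors.
10: no outgoing edge → L
8: no outgoing edge → L
9: →10(L), so W
3: →10(L), so W
5: →3(W) only, which is W, so L
7: →8(L), so W
1: →10(L), so W
2: →10(L), so W
4: →5(L), so W
6: →7(W) only, which is W, so L
Reading off the rows marked L gives the requested list; there are 4 such vertices.

5, 6, 8, 10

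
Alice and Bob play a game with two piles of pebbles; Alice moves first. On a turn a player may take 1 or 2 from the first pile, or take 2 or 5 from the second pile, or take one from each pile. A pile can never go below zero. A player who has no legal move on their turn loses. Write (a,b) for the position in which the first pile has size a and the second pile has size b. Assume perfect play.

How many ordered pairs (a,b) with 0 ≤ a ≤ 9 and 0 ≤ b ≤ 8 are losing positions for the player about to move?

Build the W/L table. Terminal = L. A non-terminal position is W if it has a move to some L; otherwise it is L.
Every move lowers a or b (never raises either), so fill the grid row by row in increasing a, and left to right within a row: each cell's successors are then already labelled.
      b=0  b=1  b=2  b=3  b=4  b=5  b=6  b=7  b=8
a=0:    L    L    W    W    L    W    W    L    L
a=1:    W    W    W    L    W    W    L    W    W
a=2:    W    W    L    W    W    L    W    W    W
a=3:    L    L    W    W    L    W    W    L    L
a=4:    W    W    W    L    W    W    L    W    W
a=5:    W    W    L    W    W    L    W    W    W
a=6:    L    L    W    W    L    W    W    L    L
a=7:    W    W    W    L    W    W    L    W    W
a=8:    W    W    L    W    W    L    W    W    W
a=9:    L    L    W    W    L    W    W    L    L
Cells with no legal move (terminal, hence L): (0,0), (0,1).
The remaining L cells, each justified by listing all of its moves:
(0,4): L (sole option (0,2)(W) is W)
(0,7): L (options (0,5)(W), (0,2)(W) are all W)
(0,8): L (options (0,6)(W), (0,3)(W) are all W)
(1,3): L (options (0,3)(W), (1,1)(W), (0,2)(W) are all W)
(1,6): L (options (0,6)(W), (1,4)(W), (1,1)(W), (0,5)(W) are all W)
(2,2): L (options (1,2)(W), (0,2)(W), (2,0)(W), (1,1)(W) are all W)
(2,5): L (options (1,5)(W), (0,5)(W), (2,3)(W), (2,0)(W), (1,4)(W) are all W)
(3,0): L (options (2,0)(W), (1,0)(W) are all W)
(3,1): L (options (2,1)(W), (1,1)(W), (2,0)(W) are all W)
(3,4): L (options (2,4)(W), (1,4)(W), (3,2)(W), (2,3)(W) are all W)
(3,7): L (options (2,7)(W), (1,7)(W), (3,5)(W), (3,2)(W), (2,6)(W) are all W)
(3,8): L (options (2,8)(W), (1,8)(W), (3,6)(W), (3,3)(W), (2,7)(W) are all W)
(4,3): L (options (3,3)(W), (2,3)(W), (4,1)(W), (3,2)(W) are all W)
(4,6): L (options (3,6)(W), (2,6)(W), (4,4)(W), (4,1)(W), (3,5)(W) are all W)
(5,2): L (options (4,2)(W), (3,2)(W), (5,0)(W), (4,1)(W) are all W)
(5,5): L (options (4,5)(W), (3,5)(W), (5,3)(W), (5,0)(W), (4,4)(W) are all W)
(6,0): L (options (5,0)(W), (4,0)(W) are all W)
(6,1): L (options (5,1)(W), (4,1)(W), (5,0)(W) are all W)
(6,4): L (options (5,4)(W), (4,4)(W), (6,2)(W), (5,3)(W) are all W)
(6,7): L (options (5,7)(W), (4,7)(W), (6,5)(W), (6,2)(W), (5,6)(W) are all W)
(6,8): L (options (5,8)(W), (4,8)(W), (6,6)(W), (6,3)(W), (5,7)(W) are all W)
(7,3): L (options (6,3)(W), (5,3)(W), (7,1)(W), (6,2)(W) are all W)
(7,6): L (options (6,6)(W), (5,6)(W), (7,4)(W), (7,1)(W), (6,5)(W) are all W)
(8,2): L (options (7,2)(W), (6,2)(W), (8,0)(W), (7,1)(W) are all W)
(8,5): L (options (7,5)(W), (6,5)(W), (8,3)(W), (8,0)(W), (7,4)(W) are all W)
(9,0): L (options (8,0)(W), (7,0)(W) are all W)
(9,1): L (options (8,1)(W), (7,1)(W), (8,0)(W) are all W)
(9,4): L (options (8,4)(W), (7,4)(W), (9,2)(W), (8,3)(W) are all W)
(9,7): L (options (8,7)(W), (7,7)(W), (9,5)(W), (9,2)(W), (8,6)(W) are all W)
(9,8): L (options (8,8)(W), (7,8)(W), (9,6)(W), (9,3)(W), (8,7)(W) are all W)
Every other cell has at least one move into one of the L cells above, so it is W.
L cells per row: a=0: 5, a=1: 2, a=2: 2, a=3: 5, a=4: 2, a=5: 2, a=6: 5, a=7: 2, a=8: 2, a=9: 5; total 32.

32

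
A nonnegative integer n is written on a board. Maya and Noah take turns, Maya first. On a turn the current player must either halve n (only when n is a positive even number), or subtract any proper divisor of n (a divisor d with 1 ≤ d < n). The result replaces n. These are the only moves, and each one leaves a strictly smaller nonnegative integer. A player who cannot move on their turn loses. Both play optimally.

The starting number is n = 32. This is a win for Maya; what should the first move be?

Classify positions by backward induction: terminal positions (no move available) are L. From any other position, the mover wins iff some move reaches an L.
n=0: no move → L
n=1: no move → L
n=2: →1(L), so W
n=3: →2(W) only, which is W, so L
n=4: →3(L), so W
n=5: →4(W) only, which is W, so L
n=6: →3(L), so W
n=7: →6(W) only, which is W, so L
n=8: →7(L), so W
n=9: →6(W), 8(W) — all W, so L
n=10: →5(L), so W
n=11: →10(W) only, which is W, so L
n=12: →9(L), so W
n=13: →12(W) only, which is W, so L
n=14: →7(L), so W
n=15: →10(W), 12(W), 14(W) — all W, so L
n=16: →15(L), so W
n=17: →16(W) only, which is W, so L
n=18: →9(L), so W
n=19: →18(W) only, which is W, so L
n=20: →15(L), so W
n=21: →14(W), 18(W), 20(W) — all W, so L
n=22: →11(L), so W
n=23: →22(W) only, which is W, so L
n=24: →21(L), so W
n=25: →20(W), 24(W) — all W, so L
n=26: →13(L), so W
n=27: →18(W), 24(W), 26(W) — all W, so L
n=28: →21(L), so W
n=29: →28(W) only, which is W, so L
n=30: →15(L), so W
n=31: →30(W) only, which is W, so L
n=32: →31(L), so W
From 32, the L positions reachable in one move are: 31.

Move to 31.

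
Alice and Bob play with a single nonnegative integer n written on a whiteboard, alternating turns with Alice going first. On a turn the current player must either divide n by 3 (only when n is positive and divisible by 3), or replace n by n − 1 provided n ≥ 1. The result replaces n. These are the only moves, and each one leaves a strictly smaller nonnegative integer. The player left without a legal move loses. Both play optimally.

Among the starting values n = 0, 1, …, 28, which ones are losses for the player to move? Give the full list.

0, 2, 4, 7, 9, 11, 13, 15, 17, 19, 22, 24, 26, 28

Compute win/loss labels from the base case upward. A position with no move is L. Any other position is W if it can reach an L in one move, else L.
n=0: no move → L
n=1: W (go to 0, an L position)
n=2: L (sole option 1(W) is W)
n=3: W (go to 2, an L position)
n=4: L (sole option 3(W) is W)
n=5: W (go to 4, an L position)
n=6: W (go to 2, an L position)
n=7: L (sole option 6(W) is W)
n=8: W (go to 7, an L position)
n=9: L (options 3(W), 8(W) are all W)
n=10: W (go to 9, an L position)
n=11: L (sole option 10(W) is W)
n=12: W (go to 4, an L position)
n=13: L (sole option 12(W) is W)
n=14: W (go to 13, an L position)
n=15: L (options 5(W), 14(W) are all W)
n=16: W (go to 15, an L position)
n=17: L (sole option 16(W) is W)
n=18: W (go to 17, an L position)
n=19: L (sole option 18(W) is W)
n=20: W (go to 19, an L position)
n=21: W (go to 7, an L position)
n=22: L (sole option 21(W) is W)
n=23: W (go to 22, an L position)
n=24: L (options 8(W), 23(W) are all W)
n=25: W (go to 24, an L position)
n=26: L (sole option 25(W) is W)
n=27: W (go to 9, an L position)
n=28: L (sole option 27(W) is W)
The losing starting values of n are exactly the entries labelled L in this table (14 of them).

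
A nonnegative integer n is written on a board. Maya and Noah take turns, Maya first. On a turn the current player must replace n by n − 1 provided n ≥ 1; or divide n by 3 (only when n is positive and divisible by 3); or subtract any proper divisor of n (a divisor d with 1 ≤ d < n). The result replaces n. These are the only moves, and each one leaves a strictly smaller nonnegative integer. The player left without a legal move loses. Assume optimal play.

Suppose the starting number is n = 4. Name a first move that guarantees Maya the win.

Label each position W (a win for the player to move) or L (a loss). A position with no legal move is L; any other position is W exactly when some move reaches an L, and L when every move reaches a W.
n=0: no move → L
n=1: reaches L-position 0 → W
n=2: only reaches 1(W), which is W → L
n=3: reaches L-position 2 → W
n=4: reaches L-position 2 → W
From 4, the L positions reachable in one move are: 2.

Move to 2.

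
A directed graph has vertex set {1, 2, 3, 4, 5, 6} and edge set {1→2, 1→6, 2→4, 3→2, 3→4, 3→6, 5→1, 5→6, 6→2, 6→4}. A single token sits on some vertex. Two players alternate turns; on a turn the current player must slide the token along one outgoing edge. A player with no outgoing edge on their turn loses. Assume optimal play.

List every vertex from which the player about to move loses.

1, 4

Positions with no move are L. A position that does have a move is losing for the player to move precisely when every available move leads to a winning position for the opponent. Fill in the labels:
Every edge goes from a vertex to one that appears earlier in the order 4, 2, 6, 3, 1, 5, so processing vertices in that order labels each vertex after all of its successors.
4: no outgoing edge → L
2: reaches L-position 4 → W
6: reaches L-position 4 → W
3: reaches L-position 4 → W
1: only reaches 6(W), 2(W), all W → L
5: reaches L-position 1 → W
The losing starting vertices are exactly the entries labelled L in this table (2 of them).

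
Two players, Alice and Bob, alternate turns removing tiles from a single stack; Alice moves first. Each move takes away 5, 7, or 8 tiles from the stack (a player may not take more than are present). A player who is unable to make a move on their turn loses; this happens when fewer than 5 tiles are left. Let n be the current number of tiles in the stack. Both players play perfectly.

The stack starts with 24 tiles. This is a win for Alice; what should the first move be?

Remove 7, leaving 17.

Use the standard recursion: the mover loses at a terminal position; elsewhere, the mover wins exactly when some move hands the opponent an L position.
n=0: no move → L
n=1: no move → L
n=2: no move → L
n=3: no move → L
n=4: no move → L
n=5: →0(L), so W
n=6: →1(L), so W
n=7: →2(L), so W
n=8: →3(L), so W
n=9: →4(L), so W
n=10: →3(L), so W
n=11: →4(L), so W
n=12: →4(L), so W
n=13: →8(W), 6(W), 5(W) — all W, so L
n=14: →9(W), 7(W), 6(W) — all W, so L
n=15: →10(W), 8(W), 7(W) — all W, so L
n=16: →11(W), 9(W), 8(W) — all W, so L
n=17: →12(W), 10(W), 9(W) — all W, so L
n=18: →13(L), so W
n=19: →14(L), so W
n=20: →15(L), so W
n=21: →16(L), so W
n=22: →17(L), so W
n=23: →16(L), so W
n=24: →17(L), so W
From 24, the L positions reachable in one move are: 17, 16. Any move reaching one of these is winning.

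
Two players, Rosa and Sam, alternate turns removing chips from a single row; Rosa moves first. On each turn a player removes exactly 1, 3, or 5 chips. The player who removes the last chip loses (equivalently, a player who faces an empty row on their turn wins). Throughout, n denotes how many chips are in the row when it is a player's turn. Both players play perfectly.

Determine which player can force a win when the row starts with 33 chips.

Positions with no move are W. A position that does have a move is losing for the player to move precisely when every available move leads to a winning position for the opponent. Fill in the labels:
n=0: no move; the opponent has just taken the last chip and therefore loses → W
n=1: the only move is to 0(W), a W ⇒ L
n=2: can move to 1, which is L ⇒ W
n=3: moves to 2(W), 0(W); every one is W ⇒ L
n=4: can move to 3, which is L ⇒ W
n=5: moves to 4(W), 2(W), 0(W); every one is W ⇒ L
n=6: can move to 5, which is L ⇒ W
n=7: moves to 6(W), 4(W), 2(W); every one is W ⇒ L
n=8: can move to 7, which is L ⇒ W
n=9: moves to 8(W), 6(W), 4(W); every one is W ⇒ L
n=10: can move to 9, which is L ⇒ W
n=11: moves to 10(W), 8(W), 6(W); every one is W ⇒ L
n=12: can move to 11, which is L ⇒ W
n=13: moves to 12(W), 10(W), 8(W); every one is W ⇒ L
n=14: can move to 13, which is L ⇒ W
n=15: moves to 14(W), 12(W), 10(W); every one is W ⇒ L
n=16: can move to 15, which is L ⇒ W
n=17: moves to 16(W), 14(W), 12(W); every one is W ⇒ L
n=18: can move to 17, which is L ⇒ W
n=19: moves to 18(W), 16(W), 14(W); every one is W ⇒ L
n=20: can move to 19, which is L ⇒ W
n=21: moves to 20(W), 18(W), 16(W); every one is W ⇒ L
n=22: can move to 21, which is L ⇒ W
n=23: moves to 22(W), 20(W), 18(W); every one is W ⇒ L
n=24: can move to 23, which is L ⇒ W
n=25: moves to 24(W), 22(W), 20(W); every one is W ⇒ L
n=26: can move to 25, which is L ⇒ W
n=27: moves to 26(W), 24(W), 22(W); every one is W ⇒ L
n=28: can move to 27, which is L ⇒ W
n=29: moves to 28(W), 26(W), 24(W); every one is W ⇒ L
n=30: can move to 29, which is L ⇒ W
n=31: moves to 30(W), 28(W), 26(W); every one is W ⇒ L
n=32: can move to 31, which is L ⇒ W
n=33: moves to 32(W), 30(W), 28(W); every one is W ⇒ L
The starting position 33 is L: whatever Rosa does, the opponent receives a W position.

Sam wins.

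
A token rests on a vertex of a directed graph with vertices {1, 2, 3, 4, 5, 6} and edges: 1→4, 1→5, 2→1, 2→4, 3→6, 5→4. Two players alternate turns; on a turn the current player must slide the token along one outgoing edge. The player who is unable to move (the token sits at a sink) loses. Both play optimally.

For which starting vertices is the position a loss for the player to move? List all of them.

Label each position W (a win for the player to move) or L (a loss). A position with no legal move is L; any other position is W exactly when some move reaches an L, and L when every move reaches a W.
Every edge goes from a vertex to one that appears earlier in the order 6, 4, 3, 5, 1, 2, so processing vertices in that order labels each vertex after all of its successors.
6: no outgoing edge → L
4: no outgoing edge → L
3: →6(L), so W
5: →4(L), so W
1: →4(L), so W
2: →4(L), so W
Reading off the rows marked L gives the requested list; there are 2 such vertices.

4, 6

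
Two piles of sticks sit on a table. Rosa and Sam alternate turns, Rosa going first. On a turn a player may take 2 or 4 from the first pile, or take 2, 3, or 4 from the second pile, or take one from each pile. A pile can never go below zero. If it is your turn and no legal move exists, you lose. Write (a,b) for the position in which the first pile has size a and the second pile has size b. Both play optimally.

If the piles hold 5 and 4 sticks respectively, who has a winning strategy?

Sam wins.

Classify positions by backward induction: terminal positions (no move available) are L. From any other position, the mover wins iff some move reaches an L.
No move ever increases a pile, so every position that can arise here has a ≤ 5 and b ≤ 4; it is enough to label the cells with 0 ≤ a ≤ 5 and 0 ≤ b ≤ 4.
Every move lowers a or b (never raises either), so fill the grid row by row in increasing a, and left to right within a row: each cell's successors are then already labelled.
      b=0  b=1  b=2  b=3  b=4
a=0:    L    L    W    W    W
a=1:    L    W    W    W    W
a=2:    W    W    L    L    W
a=3:    W    L    L    W    W
a=4:    W    W    W    W    L
a=5:    W    W    W    L    L
Cells with no legal move (terminal, hence L): (0,0), (0,1), (1,0).
The remaining L cells, each justified by listing all of its moves:
(2,2): moves to (0,2)(W), (2,0)(W), (1,1)(W); every one is W ⇒ L
(2,3): moves to (0,3)(W), (2,1)(W), (2,0)(W), (1,2)(W); every one is W ⇒ L
(3,1): moves to (1,1)(W), (2,0)(W); every one is W ⇒ L
(3,2): moves to (1,2)(W), (3,0)(W), (2,1)(W); every one is W ⇒ L
(4,4): moves to (2,4)(W), (0,4)(W), (4,2)(W), (4,1)(W), (4,0)(W), (3,3)(W); every one is W ⇒ L
(5,3): moves to (3,3)(W), (1,3)(W), (5,1)(W), (5,0)(W), (4,2)(W); every one is W ⇒ L
(5,4): moves to (3,4)(W), (1,4)(W), (5,2)(W), (5,1)(W), (5,0)(W), (4,3)(W); every one is W ⇒ L
Every other cell has at least one move into one of the L cells above, so it is W.
The starting position (5,4) is L: whatever Rosa does, the opponent receives a W position.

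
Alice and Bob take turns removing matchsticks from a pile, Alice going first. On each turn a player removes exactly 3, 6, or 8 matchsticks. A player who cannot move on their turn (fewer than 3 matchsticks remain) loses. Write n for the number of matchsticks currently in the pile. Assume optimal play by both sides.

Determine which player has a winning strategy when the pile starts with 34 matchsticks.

Bob wins.

Work bottom-up. With no move the player to move loses. Otherwise the position is W if at least one move leads to an L position for the opponent, and L if every move leads to a W.
n=0: no move → L
n=1: no move → L
n=2: no move → L
n=3: reaches L-position 0 → W
n=4: reaches L-position 1 → W
n=5: reaches L-position 2 → W
n=6: reaches L-position 0 → W
n=7: reaches L-position 1 → W
n=8: reaches L-position 2 → W
n=9: reaches L-position 1 → W
n=10: reaches L-position 2 → W
n=11: only reaches 8(W), 5(W), 3(W), all W → L
n=12: only reaches 9(W), 6(W), 4(W), all W → L
n=13: only reaches 10(W), 7(W), 5(W), all W → L
n=14: reaches L-position 11 → W
n=15: reaches L-position 12 → W
n=16: reaches L-position 13 → W
n=17: reaches L-position 11 → W
n=18: reaches L-position 12 → W
n=19: reaches L-position 13 → W
n=20: reaches L-position 12 → W
n=21: reaches L-position 13 → W
n=22: only reaches 19(W), 16(W), 14(W), all W → L
n=23: only reaches 20(W), 17(W), 15(W), all W → L
n=24: only reaches 21(W), 18(W), 16(W), all W → L
n=25: reaches L-position 22 → W
n=26: reaches L-position 23 → W
n=27: reaches L-position 24 → W
n=28: reaches L-position 22 → W
n=29: reaches L-position 23 → W
n=30: reaches L-position 24 → W
n=31: reaches L-position 23 → W
n=32: reaches L-position 24 → W
n=33: only reaches 30(W), 27(W), 25(W), all W → L
n=34: only reaches 31(W), 28(W), 26(W), all W → L
The starting position 34 is L: whatever Alice does, the opponent receives a W position.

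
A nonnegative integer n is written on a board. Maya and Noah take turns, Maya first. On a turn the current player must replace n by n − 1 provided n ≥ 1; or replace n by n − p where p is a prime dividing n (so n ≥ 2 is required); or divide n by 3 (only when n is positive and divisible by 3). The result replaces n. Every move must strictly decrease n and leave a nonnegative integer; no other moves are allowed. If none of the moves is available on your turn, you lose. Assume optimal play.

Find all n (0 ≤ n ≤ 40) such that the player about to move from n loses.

Positions with no move are L. A position that does have a move is losing for the player to move precisely when every available move leads to a winning position for the opponent. Fill in the labels:
n=0: no move → L
n=1: can move to 0, which is L ⇒ W
n=2: can move to 0, which is L ⇒ W
n=3: can move to 0, which is L ⇒ W
n=4: moves to 2(W), 3(W); every one is W ⇒ L
n=5: can move to 0, which is L ⇒ W
n=6: can move to 4, which is L ⇒ W
n=7: can move to 0, which is L ⇒ W
n=8: moves to 6(W), 7(W); every one is W ⇒ L
n=9: can move to 8, which is L ⇒ W
n=10: can move to 8, which is L ⇒ W
n=11: can move to 0, which is L ⇒ W
n=12: can move to 4, which is L ⇒ W
n=13: can move to 0, which is L ⇒ W
n=14: moves to 7(W), 12(W), 13(W); every one is W ⇒ L
n=15: can move to 14, which is L ⇒ W
n=16: can move to 14, which is L ⇒ W
n=17: can move to 0, which is L ⇒ W
n=18: moves to 6(W), 15(W), 16(W), 17(W); every one is W ⇒ L
n=19: can move to 0, which is L ⇒ W
n=20: can move to 18, which is L ⇒ W
n=21: can move to 14, which is L ⇒ W
n=22: moves to 11(W), 20(W), 21(W); every one is W ⇒ L
n=23: can move to 0, which is L ⇒ W
n=24: can move to 8, which is L ⇒ W
n=25: moves to 20(W), 24(W); every one is W ⇒ L
n=26: can move to 25, which is L ⇒ W
n=27: moves to 9(W), 24(W), 26(W); every one is W ⇒ L
n=28: can move to 27, which is L ⇒ W
n=29: can move to 0, which is L ⇒ W
n=30: can move to 25, which is L ⇒ W
n=31: can move to 0, which is L ⇒ W
n=32: moves to 30(W), 31(W); every one is W ⇒ L
n=33: can move to 22, which is L ⇒ W
n=34: can move to 32, which is L ⇒ W
n=35: moves to 28(W), 30(W), 34(W); every one is W ⇒ L
n=36: can move to 35, which is L ⇒ W
n=37: can move to 0, which is L ⇒ W
n=38: moves to 19(W), 36(W), 37(W); every one is W ⇒ L
n=39: can move to 38, which is L ⇒ W
n=40: can move to 35, which is L ⇒ W
Reading off the rows marked L gives the requested list; there are 11 such values of n.

0, 4, 8, 14, 18, 22, 25, 27, 32, 35, 38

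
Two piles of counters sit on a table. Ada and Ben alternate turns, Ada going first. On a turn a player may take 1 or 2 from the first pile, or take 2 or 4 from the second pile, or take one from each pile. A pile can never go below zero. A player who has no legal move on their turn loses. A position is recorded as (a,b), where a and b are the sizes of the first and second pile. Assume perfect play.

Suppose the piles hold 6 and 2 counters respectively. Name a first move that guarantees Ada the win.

Work bottom-up. With no move the player to move loses. Otherwise the position is W if at least one move leads to an L position for the opponent, and L if every move leads to a W.
No move ever increases a pile, so every position that can arise here has a ≤ 6 and b ≤ 2; it is enough to label the cells with 0 ≤ a ≤ 6 and 0 ≤ b ≤ 2.
Every move lowers a or b (never raises either), so fill the grid row by row in increasing a, and left to right within a row: each cell's successors are then already labelled.
      b=0  b=1  b=2
a=0:    L    L    W
a=1:    W    W    W
a=2:    W    W    L
a=3:    L    L    W
a=4:    W    W    W
a=5:    W    W    L
a=6:    L    L    W
Cells with no legal move (terminal, hence L): (0,0), (0,1).
The remaining L cells, each justified by listing all of its moves:
(2,2): only reaches (1,2)(W), (0,2)(W), (2,0)(W), (1,1)(W), all W → L
(3,0): only reaches (2,0)(W), (1,0)(W), all W → L
(3,1): only reaches (2,1)(W), (1,1)(W), (2,0)(W), all W → L
(5,2): only reaches (4,2)(W), (3,2)(W), (5,0)(W), (4,1)(W), all W → L
(6,0): only reaches (5,0)(W), (4,0)(W), all W → L
(6,1): only reaches (5,1)(W), (4,1)(W), (5,0)(W), all W → L
Every other cell has at least one move into one of the L cells above, so it is W.
From (6,2), the L positions reachable in one move are: (5,2), (6,0). Any move reaching one of these is winning.

Move to (5,2).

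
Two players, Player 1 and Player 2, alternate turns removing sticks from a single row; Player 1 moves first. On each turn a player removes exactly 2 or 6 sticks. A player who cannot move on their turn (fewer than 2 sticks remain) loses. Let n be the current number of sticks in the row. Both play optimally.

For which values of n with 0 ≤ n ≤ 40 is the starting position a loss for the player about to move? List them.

0, 1, 4, 5, 8, 9, 12, 13, 16, 17, 20, 21, 24, 25, 28, 29, 32, 33, 36, 37, 40

Compute win/loss labels from the base case upward. A position with no move is L. Any other position is W if it can reach an L in one move, else L.
n=0: no move → L
n=1: no move → L
n=2: reaches L-position 0 → W
n=3: reaches L-position 1 → W
n=4: only reaches 2(W), which is W → L
n=5: only reaches 3(W), which is W → L
n=6: reaches L-position 4 → W
n=7: reaches L-position 5 → W
n=8: only reaches 6(W), 2(W), all W → L
n=9: only reaches 7(W), 3(W), all W → L
n=10: reaches L-position 8 → W
n=11: reaches L-position 9 → W
n=12: only reaches 10(W), 6(W), all W → L
n=13: only reaches 11(W), 7(W), all W → L
n=14: reaches L-position 12 → W
n=15: reaches L-position 13 → W
n=16: only reaches 14(W), 10(W), all W → L
n=17: only reaches 15(W), 11(W), all W → L
n=18: reaches L-position 16 → W
n=19: reaches L-position 17 → W
n=20: only reaches 18(W), 14(W), all W → L
n=21: only reaches 19(W), 15(W), all W → L
n=22: reaches L-position 20 → W
n=23: reaches L-position 21 → W
n=24: only reaches 22(W), 18(W), all W → L
n=25: only reaches 23(W), 19(W), all W → L
n=26: reaches L-position 24 → W
n=27: reaches L-position 25 → W
n=28: only reaches 26(W), 22(W), all W → L
n=29: only reaches 27(W), 23(W), all W → L
n=30: reaches L-position 28 → W
n=31: reaches L-position 29 → W
n=32: only reaches 30(W), 26(W), all W → L
n=33: only reaches 31(W), 27(W), all W → L
n=34: reaches L-position 32 → W
n=35: reaches L-position 33 → W
n=36: only reaches 34(W), 30(W), all W → L
n=37: only reaches 35(W), 31(W), all W → L
n=38: reaches L-position 36 → W
n=39: reaches L-position 37 → W
n=40: only reaches 38(W), 34(W), all W → L
The losing starting values of n are exactly the entries labelled L in this table (21 of them).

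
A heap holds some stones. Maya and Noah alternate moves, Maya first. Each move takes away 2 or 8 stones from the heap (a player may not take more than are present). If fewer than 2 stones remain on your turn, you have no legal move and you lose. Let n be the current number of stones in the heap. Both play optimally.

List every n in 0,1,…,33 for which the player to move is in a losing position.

Classify positions by backward induction: terminal positions (no move available) are L. From any other position, the mover wins iff some move reaches an L.
n=0: no move → L
n=1: no move → L
n=2: reaches L-position 0 → W
n=3: reaches L-position 1 → W
n=4: only reaches 2(W), which is W → L
n=5: only reaches 3(W), which is W → L
n=6: reaches L-position 4 → W
n=7: reaches L-position 5 → W
n=8: reaches L-position 0 → W
n=9: reaches L-position 1 → W
n=10: only reaches 8(W), 2(W), all W → L
n=11: only reaches 9(W), 3(W), all W → L
n=12: reaches L-position 10 → W
n=13: reaches L-position 11 → W
n=14: only reaches 12(W), 6(W), all W → L
n=15: only reaches 13(W), 7(W), all W → L
n=16: reaches L-position 14 → W
n=17: reaches L-position 15 → W
n=18: reaches L-position 10 → W
n=19: reaches L-position 11 → W
n=20: only reaches 18(W), 12(W), all W → L
n=21: only reaches 19(W), 13(W), all W → L
n=22: reaches L-position 20 → W
n=23: reaches L-position 21 → W
n=24: only reaches 22(W), 16(W), all W → L
n=25: only reaches 23(W), 17(W), all W → L
n=26: reaches L-position 24 → W
n=27: reaches L-position 25 → W
n=28: reaches L-position 20 → W
n=29: reaches L-position 21 → W
n=30: only reaches 28(W), 22(W), all W → L
n=31: only reaches 29(W), 23(W), all W → L
n=32: reaches L-position 30 → W
n=33: reaches L-position 31 → W
The losing starting values of n are exactly the entries labelled L in this table (14 of them).

0, 1, 4, 5, 10, 11, 14, 15, 20, 21, 24, 25, 30, 31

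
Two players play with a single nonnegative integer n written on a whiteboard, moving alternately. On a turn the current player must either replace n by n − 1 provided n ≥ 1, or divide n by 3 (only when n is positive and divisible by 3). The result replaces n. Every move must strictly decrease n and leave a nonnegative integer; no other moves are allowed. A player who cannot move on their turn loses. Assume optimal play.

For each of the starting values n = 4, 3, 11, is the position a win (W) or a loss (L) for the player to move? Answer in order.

4: L, 3: W, 11: L

Positions with no move are L. A position that does have a move is losing for the player to move precisely when every available move leads to a winning position for the opponent. Fill in the labels:
n=0: no move → L
n=1: →0(L), so W
n=2: →1(W) only, which is W, so L
n=3: →2(L), so W
n=4: →3(W) only, which is W, so L
n=5: →4(L), so W
n=6: →2(L), so W
n=7: →6(W) only, which is W, so L
n=8: →7(L), so W
n=9: →3(W), 8(W) — all W, so L
n=10: →9(L), so W
n=11: →10(W) only, which is W, so L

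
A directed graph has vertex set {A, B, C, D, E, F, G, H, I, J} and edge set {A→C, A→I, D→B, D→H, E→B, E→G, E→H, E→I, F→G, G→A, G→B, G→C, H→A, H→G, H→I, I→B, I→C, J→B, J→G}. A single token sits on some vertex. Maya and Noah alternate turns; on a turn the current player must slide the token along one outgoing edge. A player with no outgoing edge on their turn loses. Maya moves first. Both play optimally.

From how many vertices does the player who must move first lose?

4

Use the standard recursion: the mover loses at a terminal position; elsewhere, the mover wins exactly when some move hands the opponent an L position.
Every edge goes from a vertex to one that appears earlier in the order B, C, I, A, G, J, H, D, F, E, so processing vertices in that order labels each vertex after all of its successors.
B: no outgoing edge → L
C: no outgoing edge → L
I: W (go to C, an L position)
A: W (go to C, an L position)
G: W (go to C, an L position)
J: W (go to B, an L position)
H: L (options G(W), A(W), I(W) are all W)
D: W (go to H, an L position)
F: L (sole option G(W) is W)
E: W (go to H, an L position)
The L vertices are B, C, F, H; that is 4 in all.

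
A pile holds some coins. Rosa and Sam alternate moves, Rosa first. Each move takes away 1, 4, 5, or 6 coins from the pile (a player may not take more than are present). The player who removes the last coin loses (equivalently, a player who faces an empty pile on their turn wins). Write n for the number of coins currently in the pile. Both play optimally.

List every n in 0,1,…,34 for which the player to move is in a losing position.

1, 3, 10, 12, 19, 21, 28, 30

Compute win/loss labels from the base case upward. A position with no move is W. Any other position is W if it can reach an L in one move, else L.
n=0: no move; the opponent has just taken the last coin and therefore loses → W
n=1: L (sole option 0(W) is W)
n=2: W (go to 1, an L position)
n=3: L (sole option 2(W) is W)
n=4: W (go to 3, an L position)
n=5: W (go to 1, an L position)
n=6: W (go to 1, an L position)
n=7: W (go to 3, an L position)
n=8: W (go to 3, an L position)
n=9: W (go to 3, an L position)
n=10: L (options 9(W), 6(W), 5(W), 4(W) are all W)
n=11: W (go to 10, an L position)
n=12: L (options 11(W), 8(W), 7(W), 6(W) are all W)
n=13: W (go to 12, an L position)
n=14: W (go to 10, an L position)
n=15: W (go to 10, an L position)
n=16: W (go to 12, an L position)
n=17: W (go to 12, an L position)
n=18: W (go to 12, an L position)
n=19: L (options 18(W), 15(W), 14(W), 13(W) are all W)
n=20: W (go to 19, an L position)
n=21: L (options 20(W), 17(W), 16(W), 15(W) are all W)
n=22: W (go to 21, an L position)
n=23: W (go to 19, an L position)
n=24: W (go to 19, an L position)
n=25: W (go to 21, an L position)
n=26: W (go to 21, an L position)
n=27: W (go to 21, an L position)
n=28: L (options 27(W), 24(W), 23(W), 22(W) are all W)
n=29: W (go to 28, an L position)
n=30: L (options 29(W), 26(W), 25(W), 24(W) are all W)
n=31: W (go to 30, an L position)
n=32: W (go to 28, an L position)
n=33: W (go to 28, an L position)
n=34: W (go to 30, an L position)
Reading off the rows marked L gives the requested list; there are 8 such values of n.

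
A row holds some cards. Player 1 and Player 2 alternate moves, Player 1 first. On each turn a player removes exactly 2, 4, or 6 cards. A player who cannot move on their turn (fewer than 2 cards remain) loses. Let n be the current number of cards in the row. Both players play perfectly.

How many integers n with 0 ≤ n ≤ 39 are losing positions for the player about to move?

10

Build the W/L table. Terminal = L. A non-terminal position is W if it has a move to some L; otherwise it is L.
n=0: no move → L
n=1: no move → L
n=2: W (go to 0, an L position)
n=3: W (go to 1, an L position)
n=4: W (go to 0, an L position)
n=5: W (go to 1, an L position)
n=6: W (go to 0, an L position)
n=7: W (go to 1, an L position)
n=8: L (options 6(W), 4(W), 2(W) are all W)
n=9: L (options 7(W), 5(W), 3(W) are all W)
n=10: W (go to 8, an L position)
n=11: W (go to 9, an L position)
n=12: W (go to 8, an L position)
n=13: W (go to 9, an L position)
n=14: W (go to 8, an L position)
n=15: W (go to 9, an L position)
n=16: L (options 14(W), 12(W), 10(W) are all W)
n=17: L (options 15(W), 13(W), 11(W) are all W)
n=18: W (go to 16, an L position)
n=19: W (go to 17, an L position)
n=20: W (go to 16, an L position)
n=21: W (go to 17, an L position)
n=22: W (go to 16, an L position)
n=23: W (go to 17, an L position)
n=24: L (options 22(W), 20(W), 18(W) are all W)
n=25: L (options 23(W), 21(W), 19(W) are all W)
n=26: W (go to 24, an L position)
n=27: W (go to 25, an L position)
n=28: W (go to 24, an L position)
n=29: W (go to 25, an L position)
n=30: W (go to 24, an L position)
n=31: W (go to 25, an L position)
n=32: L (options 30(W), 28(W), 26(W) are all W)
n=33: L (options 31(W), 29(W), 27(W) are all W)
n=34: W (go to 32, an L position)
n=35: W (go to 33, an L position)
n=36: W (go to 32, an L position)
n=37: W (go to 33, an L position)
n=38: W (go to 32, an L position)
n=39: W (go to 33, an L position)
L entries with 0 ≤ n ≤ 39: n = 0, 1, 8, 9, 16, 17, 24, 25, 32, 33; that makes 10.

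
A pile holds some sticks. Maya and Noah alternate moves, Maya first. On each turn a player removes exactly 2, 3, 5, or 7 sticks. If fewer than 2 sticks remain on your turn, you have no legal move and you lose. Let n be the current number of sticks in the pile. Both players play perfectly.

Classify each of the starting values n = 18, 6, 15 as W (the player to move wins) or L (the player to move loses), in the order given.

18: L, 6: W, 15: W

Classify positions by backward induction: terminal positions (no move available) are L. From any other position, the mover wins iff some move reaches an L.
n=0: no move → L
n=1: no move → L
n=2: reaches L-position 0 → W
n=3: reaches L-position 1 → W
n=4: reaches L-position 1 → W
n=5: reaches L-position 0 → W
n=6: reaches L-position 1 → W
n=7: reaches L-position 0 → W
n=8: reaches L-position 1 → W
n=9: only reaches 7(W), 6(W), 4(W), 2(W), all W → L
n=10: only reaches 8(W), 7(W), 5(W), 3(W), all W → L
n=11: reaches L-position 9 → W
n=12: reaches L-position 10 → W
n=13: reaches L-position 10 → W
n=14: reaches L-position 9 → W
n=15: reaches L-position 10 → W
n=16: reaches L-position 9 → W
n=17: reaches L-position 10 → W
n=18: only reaches 16(W), 15(W), 13(W), 11(W), all W → L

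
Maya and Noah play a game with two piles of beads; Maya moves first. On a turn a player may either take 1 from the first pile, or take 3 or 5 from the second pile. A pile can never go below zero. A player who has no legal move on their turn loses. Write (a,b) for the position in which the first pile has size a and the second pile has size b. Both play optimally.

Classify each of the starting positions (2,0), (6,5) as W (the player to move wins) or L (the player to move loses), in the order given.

(2,0): L, (6,5): W

Build the W/L table. Terminal = L. A non-terminal position is W if it has a move to some L; otherwise it is L.
No move ever increases a pile, so every position that can arise here has a ≤ 6 and b ≤ 5; it is enough to label the cells with 0 ≤ a ≤ 6 and 0 ≤ b ≤ 5.
Every move lowers a or b (never raises either), so fill the grid row by row in increasing a, and left to right within a row: each cell's successors are then already labelled.
      b=0  b=1  b=2  b=3  b=4  b=5
a=0:    L    L    L    W    W    W
a=1:    W    W    W    L    L    L
a=2:    L    L    L    W    W    W
a=3:    W    W    W    L    L    L
a=4:    L    L    L    W    W    W
a=5:    W    W    W    L    L    L
a=6:    L    L    L    W    W    W
Cells with no legal move (terminal, hence L): (0,0), (0,1), (0,2).
The remaining L cells, each justified by listing all of its moves:
(1,3): L (options (0,3)(W), (1,0)(W) are all W)
(1,4): L (options (0,4)(W), (1,1)(W) are all W)
(1,5): L (options (0,5)(W), (1,2)(W), (1,0)(W) are all W)
(2,0): L (sole option (1,0)(W) is W)
(2,1): L (sole option (1,1)(W) is W)
(2,2): L (sole option (1,2)(W) is W)
(3,3): L (options (2,3)(W), (3,0)(W) are all W)
(3,4): L (options (2,4)(W), (3,1)(W) are all W)
(3,5): L (options (2,5)(W), (3,2)(W), (3,0)(W) are all W)
(4,0): L (sole option (3,0)(W) is W)
(4,1): L (sole option (3,1)(W) is W)
(4,2): L (sole option (3,2)(W) is W)
(5,3): L (options (4,3)(W), (5,0)(W) are all W)
(5,4): L (options (4,4)(W), (5,1)(W) are all W)
(5,5): L (options (4,5)(W), (5,2)(W), (5,0)(W) are all W)
(6,0): L (sole option (5,0)(W) is W)
(6,1): L (sole option (5,1)(W) is W)
(6,2): L (sole option (5,2)(W) is W)
Every other cell has at least one move into one of the L cells above, so it is W.
(2,0): one of the L cells justified above, so L
(6,5): the move to (5,5) reaches an L cell, so W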